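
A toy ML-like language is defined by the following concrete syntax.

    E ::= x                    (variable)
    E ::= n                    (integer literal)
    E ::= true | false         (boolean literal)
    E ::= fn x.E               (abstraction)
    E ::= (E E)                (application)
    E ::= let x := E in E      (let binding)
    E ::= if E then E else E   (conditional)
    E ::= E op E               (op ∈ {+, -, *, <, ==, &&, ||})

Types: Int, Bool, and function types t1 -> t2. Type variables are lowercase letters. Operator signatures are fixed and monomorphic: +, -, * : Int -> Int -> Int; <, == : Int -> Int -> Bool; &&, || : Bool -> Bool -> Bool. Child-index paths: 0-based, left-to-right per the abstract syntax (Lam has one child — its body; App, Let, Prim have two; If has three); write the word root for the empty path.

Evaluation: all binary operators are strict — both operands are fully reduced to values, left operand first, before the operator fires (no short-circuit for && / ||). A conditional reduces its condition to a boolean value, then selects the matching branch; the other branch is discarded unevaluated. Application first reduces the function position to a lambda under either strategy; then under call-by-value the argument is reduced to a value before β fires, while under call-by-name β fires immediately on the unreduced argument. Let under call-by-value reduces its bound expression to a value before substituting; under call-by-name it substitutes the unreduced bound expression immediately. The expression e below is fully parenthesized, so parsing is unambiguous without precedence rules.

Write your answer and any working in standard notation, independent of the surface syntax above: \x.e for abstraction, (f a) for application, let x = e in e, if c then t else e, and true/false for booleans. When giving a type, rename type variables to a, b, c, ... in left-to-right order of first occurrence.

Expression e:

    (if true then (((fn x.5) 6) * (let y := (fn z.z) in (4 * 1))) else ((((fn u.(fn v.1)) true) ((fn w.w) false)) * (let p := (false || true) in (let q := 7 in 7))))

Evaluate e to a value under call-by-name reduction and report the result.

Answer: 20

Trace:
step 0: (if true then (((\x.5) 6) * (let y = (\z.z) in (4 * 1))) else ((((\u.(\v.1)) true) ((\w.w) false)) * (let p = (false || true) in (let q = 7 in 7))))
step 1: [if@root] (((\x.5) 6) * (let y = (\z.z) in (4 * 1)))
step 2: [beta@0] (5 * (let y = (\z.z) in (4 * 1)))
step 3: [let@1] (5 * (4 * 1))
step 4: [delta@1] (5 * 4)
step 5: [delta@root] 20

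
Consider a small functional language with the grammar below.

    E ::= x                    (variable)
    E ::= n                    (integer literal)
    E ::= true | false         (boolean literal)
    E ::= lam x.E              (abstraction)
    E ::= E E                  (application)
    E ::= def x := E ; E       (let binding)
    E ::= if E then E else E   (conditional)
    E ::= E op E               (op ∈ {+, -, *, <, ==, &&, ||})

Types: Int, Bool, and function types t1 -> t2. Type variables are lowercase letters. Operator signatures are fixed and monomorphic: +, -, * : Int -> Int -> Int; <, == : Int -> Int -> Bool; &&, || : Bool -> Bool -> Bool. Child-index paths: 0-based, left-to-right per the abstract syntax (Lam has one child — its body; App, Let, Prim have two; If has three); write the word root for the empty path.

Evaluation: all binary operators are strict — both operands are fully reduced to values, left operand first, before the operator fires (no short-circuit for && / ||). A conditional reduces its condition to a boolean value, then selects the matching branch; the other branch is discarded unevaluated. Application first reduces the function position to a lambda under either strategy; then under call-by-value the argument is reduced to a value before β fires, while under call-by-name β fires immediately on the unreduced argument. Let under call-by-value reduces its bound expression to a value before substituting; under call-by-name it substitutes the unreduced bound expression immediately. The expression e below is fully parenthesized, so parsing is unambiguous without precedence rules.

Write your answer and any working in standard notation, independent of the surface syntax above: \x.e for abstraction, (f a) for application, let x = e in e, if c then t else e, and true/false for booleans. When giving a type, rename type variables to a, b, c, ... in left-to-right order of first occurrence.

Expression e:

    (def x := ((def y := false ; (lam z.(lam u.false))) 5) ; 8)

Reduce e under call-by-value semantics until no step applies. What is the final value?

Answer: 8

Derivation:
step 0: (let x = ((let y = false in (\z.(\u.false))) 5) in 8)
step 1: [let@0.0] (let x = ((\z.(\u.false)) 5) in 8)
step 2: [beta@0] (let x = (\u.false) in 8)
step 3: [let@root] 8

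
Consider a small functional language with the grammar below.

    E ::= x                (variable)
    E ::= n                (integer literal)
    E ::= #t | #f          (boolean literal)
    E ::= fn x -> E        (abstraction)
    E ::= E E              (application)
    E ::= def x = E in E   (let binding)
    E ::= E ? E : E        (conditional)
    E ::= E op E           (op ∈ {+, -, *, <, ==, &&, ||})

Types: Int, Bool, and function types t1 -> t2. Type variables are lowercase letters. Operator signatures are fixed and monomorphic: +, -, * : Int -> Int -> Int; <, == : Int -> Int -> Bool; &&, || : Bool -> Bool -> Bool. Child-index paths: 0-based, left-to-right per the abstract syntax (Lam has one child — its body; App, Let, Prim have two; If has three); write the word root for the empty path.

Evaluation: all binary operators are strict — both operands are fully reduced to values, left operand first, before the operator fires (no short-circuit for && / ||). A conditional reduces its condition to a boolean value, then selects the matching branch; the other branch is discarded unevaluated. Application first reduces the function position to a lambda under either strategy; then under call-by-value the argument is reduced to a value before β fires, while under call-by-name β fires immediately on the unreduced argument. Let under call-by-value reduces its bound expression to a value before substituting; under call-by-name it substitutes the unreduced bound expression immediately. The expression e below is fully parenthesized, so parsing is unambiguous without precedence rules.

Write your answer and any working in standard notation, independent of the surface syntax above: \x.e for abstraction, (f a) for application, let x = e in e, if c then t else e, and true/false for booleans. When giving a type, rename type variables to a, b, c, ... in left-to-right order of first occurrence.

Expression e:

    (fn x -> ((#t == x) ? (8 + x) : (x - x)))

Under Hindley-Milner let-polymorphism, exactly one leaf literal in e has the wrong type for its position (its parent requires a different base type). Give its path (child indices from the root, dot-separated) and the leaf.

Working:
  unify Bool ~ Int
  FAIL: mismatch Bool ~ Int

Answer: 0.0.0 : true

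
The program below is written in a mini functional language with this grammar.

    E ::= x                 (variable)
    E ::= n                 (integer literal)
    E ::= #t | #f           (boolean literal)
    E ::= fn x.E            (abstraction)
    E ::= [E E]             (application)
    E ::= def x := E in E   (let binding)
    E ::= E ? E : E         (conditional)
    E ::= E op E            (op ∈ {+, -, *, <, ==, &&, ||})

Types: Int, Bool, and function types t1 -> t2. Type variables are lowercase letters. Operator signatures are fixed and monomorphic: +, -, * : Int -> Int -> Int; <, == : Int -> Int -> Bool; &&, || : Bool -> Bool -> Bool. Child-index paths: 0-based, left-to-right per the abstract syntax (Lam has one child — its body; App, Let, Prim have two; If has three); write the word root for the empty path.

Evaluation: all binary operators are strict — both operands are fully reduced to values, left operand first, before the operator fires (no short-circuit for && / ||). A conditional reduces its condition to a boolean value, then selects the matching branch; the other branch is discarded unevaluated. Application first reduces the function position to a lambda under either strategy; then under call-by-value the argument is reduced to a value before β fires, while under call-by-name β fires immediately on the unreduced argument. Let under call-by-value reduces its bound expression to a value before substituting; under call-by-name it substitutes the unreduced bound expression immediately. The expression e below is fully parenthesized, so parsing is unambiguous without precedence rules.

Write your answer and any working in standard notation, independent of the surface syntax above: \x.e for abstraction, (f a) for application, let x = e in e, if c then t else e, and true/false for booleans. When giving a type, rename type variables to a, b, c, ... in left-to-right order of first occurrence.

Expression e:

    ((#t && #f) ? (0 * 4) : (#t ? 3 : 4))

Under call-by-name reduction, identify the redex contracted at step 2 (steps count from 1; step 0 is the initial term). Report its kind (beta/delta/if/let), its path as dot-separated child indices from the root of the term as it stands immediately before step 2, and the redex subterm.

Trace:
step 0: (if (true && false) then (0 * 4) else (if true then 3 else 4))
step 1: [delta@0] (if false then (0 * 4) else (if true then 3 else 4))
step 2: [if@root] (if true then 3 else 4)

Answer: if at root : (if false then (0 * 4) else (if true then 3 else 4))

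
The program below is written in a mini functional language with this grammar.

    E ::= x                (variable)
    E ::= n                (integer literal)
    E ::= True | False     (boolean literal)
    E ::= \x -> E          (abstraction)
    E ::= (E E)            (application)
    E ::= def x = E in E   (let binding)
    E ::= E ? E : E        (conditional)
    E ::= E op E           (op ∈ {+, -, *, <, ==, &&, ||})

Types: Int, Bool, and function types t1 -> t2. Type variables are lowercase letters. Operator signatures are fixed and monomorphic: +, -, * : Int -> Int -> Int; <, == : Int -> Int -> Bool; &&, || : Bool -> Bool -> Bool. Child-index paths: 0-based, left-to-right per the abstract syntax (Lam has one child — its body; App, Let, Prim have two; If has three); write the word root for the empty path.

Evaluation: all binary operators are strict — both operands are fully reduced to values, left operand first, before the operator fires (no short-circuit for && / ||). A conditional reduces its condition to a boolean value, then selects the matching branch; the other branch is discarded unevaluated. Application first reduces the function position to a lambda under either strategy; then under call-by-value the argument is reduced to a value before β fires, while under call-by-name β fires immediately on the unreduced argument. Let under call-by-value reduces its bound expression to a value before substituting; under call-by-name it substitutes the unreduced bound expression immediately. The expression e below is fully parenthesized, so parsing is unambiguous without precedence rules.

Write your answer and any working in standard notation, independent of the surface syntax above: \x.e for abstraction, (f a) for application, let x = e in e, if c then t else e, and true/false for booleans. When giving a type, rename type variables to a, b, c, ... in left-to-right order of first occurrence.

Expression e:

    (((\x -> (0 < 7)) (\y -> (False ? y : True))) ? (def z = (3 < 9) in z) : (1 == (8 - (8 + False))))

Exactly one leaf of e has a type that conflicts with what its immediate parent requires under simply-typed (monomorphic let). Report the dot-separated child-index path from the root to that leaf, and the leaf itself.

Answer: 2.1.1.1 : false

Derivation:
  unify Int ~ Int
  unify Int ~ Int
\x._ : a -> Bool
  unify Bool ~ Bool
y : b
  unify b ~ Bool
\y._ : Bool -> Bool
  unify a -> Bool ~ (Bool -> Bool) -> c
  unify a ~ Bool -> Bool
  unify Bool ~ c
_ _ : Bool
  unify Bool ~ Bool
  unify Int ~ Int
  unify Int ~ Int
let z : Bool
z : Bool
  unify Int ~ Int
  unify Int ~ Int
  unify Int ~ Int
  unify Bool ~ Int
  FAIL: mismatch Bool ~ Int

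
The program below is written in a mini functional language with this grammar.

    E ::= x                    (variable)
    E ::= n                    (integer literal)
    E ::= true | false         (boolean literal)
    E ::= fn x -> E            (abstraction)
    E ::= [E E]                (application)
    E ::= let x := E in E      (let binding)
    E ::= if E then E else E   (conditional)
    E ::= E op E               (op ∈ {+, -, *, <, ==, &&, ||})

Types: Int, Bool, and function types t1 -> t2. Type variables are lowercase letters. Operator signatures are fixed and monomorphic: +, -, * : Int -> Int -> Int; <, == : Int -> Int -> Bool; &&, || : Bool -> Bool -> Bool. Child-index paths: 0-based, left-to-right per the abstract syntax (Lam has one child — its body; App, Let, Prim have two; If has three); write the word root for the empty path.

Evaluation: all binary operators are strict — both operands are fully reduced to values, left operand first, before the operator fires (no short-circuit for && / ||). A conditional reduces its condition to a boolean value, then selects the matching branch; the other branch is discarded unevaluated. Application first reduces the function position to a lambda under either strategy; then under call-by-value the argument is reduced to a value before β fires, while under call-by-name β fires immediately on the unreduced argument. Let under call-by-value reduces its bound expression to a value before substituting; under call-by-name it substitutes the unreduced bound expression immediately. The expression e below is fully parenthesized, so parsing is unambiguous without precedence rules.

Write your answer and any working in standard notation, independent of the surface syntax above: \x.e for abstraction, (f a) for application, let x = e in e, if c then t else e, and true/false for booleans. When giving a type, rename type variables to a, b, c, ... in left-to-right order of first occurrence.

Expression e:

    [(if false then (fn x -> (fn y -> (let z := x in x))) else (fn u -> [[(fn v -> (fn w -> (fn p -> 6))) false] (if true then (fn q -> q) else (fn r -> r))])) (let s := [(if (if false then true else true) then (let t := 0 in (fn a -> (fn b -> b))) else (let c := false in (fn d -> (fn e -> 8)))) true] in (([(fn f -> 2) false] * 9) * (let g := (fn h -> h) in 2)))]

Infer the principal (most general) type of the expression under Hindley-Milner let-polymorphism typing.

Working:
  unify Bool ~ Bool
x : a
let z : a
x : a
\y._ : b -> a
\x._ : a -> b -> a
\p._ : f -> Int
\w._ : e -> f -> Int
\v._ : d -> e -> f -> Int
  unify d -> e -> f -> Int ~ Bool -> g
  unify d ~ Bool
  unify e -> f -> Int ~ g
_ _ : e -> f -> Int
  unify Bool ~ Bool
q : h
\q._ : h -> h
r : i
\r._ : i -> i
  unify h -> h ~ i -> i
  unify h ~ i
  unify i ~ i
  unify e -> f -> Int ~ (i -> i) -> j
  unify e ~ i -> i
  unify f -> Int ~ j
_ _ : f -> Int
\u._ : c -> f -> Int
  unify a -> b -> a ~ c -> f -> Int
  unify a ~ c
  unify b -> c ~ f -> Int
  unify b ~ f
  unify c ~ Int
  unify Bool ~ Bool
  unify Bool ~ Bool
  unify Bool ~ Bool
let t : Int
b : l
\b._ : l -> l
\a._ : k -> l -> l
let c : Bool
\e._ : n -> Int
\d._ : m -> n -> Int
  unify k -> l -> l ~ m -> n -> Int
  unify k ~ m
  unify l -> l ~ n -> Int
  unify l ~ n
  unify n ~ Int
  unify m -> Int -> Int ~ Bool -> o
  unify m ~ Bool
  unify Int -> Int ~ o
_ _ : Int -> Int
let s : Int -> Int
\f._ : p -> Int
  unify p -> Int ~ Bool -> q
  unify p ~ Bool
  unify Int ~ q
_ _ : Int
  unify Int ~ Int
  unify Int ~ Int
  unify Int ~ Int
h : r
\h._ : r -> r
let g : forall. r -> r
  unify Int ~ Int
  unify Int -> f -> Int ~ Int -> s
  unify Int ~ Int
  unify f -> Int ~ s
_ _ : f -> Int

Answer: a -> Int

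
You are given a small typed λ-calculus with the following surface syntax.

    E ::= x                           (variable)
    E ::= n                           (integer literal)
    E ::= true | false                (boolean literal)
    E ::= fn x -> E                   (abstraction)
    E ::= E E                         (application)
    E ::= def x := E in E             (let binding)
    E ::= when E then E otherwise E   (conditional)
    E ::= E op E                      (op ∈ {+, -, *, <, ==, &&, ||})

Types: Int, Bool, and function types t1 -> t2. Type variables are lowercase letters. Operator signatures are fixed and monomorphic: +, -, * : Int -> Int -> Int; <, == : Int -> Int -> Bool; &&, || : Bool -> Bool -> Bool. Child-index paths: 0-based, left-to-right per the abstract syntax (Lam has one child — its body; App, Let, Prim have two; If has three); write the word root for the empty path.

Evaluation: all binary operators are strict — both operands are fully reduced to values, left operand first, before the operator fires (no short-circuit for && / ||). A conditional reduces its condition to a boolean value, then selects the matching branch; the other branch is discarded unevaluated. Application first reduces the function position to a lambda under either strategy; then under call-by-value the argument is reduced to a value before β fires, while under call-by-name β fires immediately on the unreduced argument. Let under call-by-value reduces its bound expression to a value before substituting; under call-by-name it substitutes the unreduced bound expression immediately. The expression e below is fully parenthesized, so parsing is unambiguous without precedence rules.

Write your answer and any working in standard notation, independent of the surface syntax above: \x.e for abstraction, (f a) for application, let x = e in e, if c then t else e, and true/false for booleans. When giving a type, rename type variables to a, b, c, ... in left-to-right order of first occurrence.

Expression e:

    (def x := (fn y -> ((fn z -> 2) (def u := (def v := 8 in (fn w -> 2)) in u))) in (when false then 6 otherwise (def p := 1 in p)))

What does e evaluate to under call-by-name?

Trace:
step 0: (let x = (\y.((\z.2) (let u = (let v = 8 in (\w.2)) in u))) in (if false then 6 else (let p = 1 in p)))
step 1: [let@root] (if false then 6 else (let p = 1 in p))
step 2: [if@root] (let p = 1 in p)
step 3: [let@root] 1

Answer: 1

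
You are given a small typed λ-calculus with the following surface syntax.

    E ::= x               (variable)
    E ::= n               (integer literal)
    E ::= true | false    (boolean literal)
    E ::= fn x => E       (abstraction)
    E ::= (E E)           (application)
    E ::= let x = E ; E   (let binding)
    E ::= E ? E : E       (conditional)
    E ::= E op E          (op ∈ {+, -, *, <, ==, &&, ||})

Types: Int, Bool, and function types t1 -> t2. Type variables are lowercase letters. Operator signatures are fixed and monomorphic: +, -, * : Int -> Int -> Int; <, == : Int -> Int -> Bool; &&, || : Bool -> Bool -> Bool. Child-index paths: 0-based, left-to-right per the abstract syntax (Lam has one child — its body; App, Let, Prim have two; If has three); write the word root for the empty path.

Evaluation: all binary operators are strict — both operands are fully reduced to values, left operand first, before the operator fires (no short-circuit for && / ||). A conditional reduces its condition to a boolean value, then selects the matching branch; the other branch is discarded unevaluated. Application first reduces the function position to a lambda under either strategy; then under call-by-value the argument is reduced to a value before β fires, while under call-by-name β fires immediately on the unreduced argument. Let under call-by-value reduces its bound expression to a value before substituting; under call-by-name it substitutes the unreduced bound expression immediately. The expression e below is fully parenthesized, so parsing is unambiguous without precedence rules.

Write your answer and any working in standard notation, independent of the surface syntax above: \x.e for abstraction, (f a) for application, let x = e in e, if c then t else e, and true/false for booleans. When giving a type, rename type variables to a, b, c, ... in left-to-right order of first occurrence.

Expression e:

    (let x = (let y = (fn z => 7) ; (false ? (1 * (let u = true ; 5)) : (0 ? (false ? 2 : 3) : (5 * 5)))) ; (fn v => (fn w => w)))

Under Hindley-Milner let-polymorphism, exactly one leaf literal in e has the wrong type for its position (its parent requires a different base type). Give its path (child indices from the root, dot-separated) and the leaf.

Working:
\z._ : a -> Int
let y : forall. a -> Int
  unify Bool ~ Bool
  unify Int ~ Int
let u : Bool
  unify Int ~ Int
  unify Int ~ Bool
  FAIL: mismatch Int ~ Bool

Answer: 0.1.2.0 : 0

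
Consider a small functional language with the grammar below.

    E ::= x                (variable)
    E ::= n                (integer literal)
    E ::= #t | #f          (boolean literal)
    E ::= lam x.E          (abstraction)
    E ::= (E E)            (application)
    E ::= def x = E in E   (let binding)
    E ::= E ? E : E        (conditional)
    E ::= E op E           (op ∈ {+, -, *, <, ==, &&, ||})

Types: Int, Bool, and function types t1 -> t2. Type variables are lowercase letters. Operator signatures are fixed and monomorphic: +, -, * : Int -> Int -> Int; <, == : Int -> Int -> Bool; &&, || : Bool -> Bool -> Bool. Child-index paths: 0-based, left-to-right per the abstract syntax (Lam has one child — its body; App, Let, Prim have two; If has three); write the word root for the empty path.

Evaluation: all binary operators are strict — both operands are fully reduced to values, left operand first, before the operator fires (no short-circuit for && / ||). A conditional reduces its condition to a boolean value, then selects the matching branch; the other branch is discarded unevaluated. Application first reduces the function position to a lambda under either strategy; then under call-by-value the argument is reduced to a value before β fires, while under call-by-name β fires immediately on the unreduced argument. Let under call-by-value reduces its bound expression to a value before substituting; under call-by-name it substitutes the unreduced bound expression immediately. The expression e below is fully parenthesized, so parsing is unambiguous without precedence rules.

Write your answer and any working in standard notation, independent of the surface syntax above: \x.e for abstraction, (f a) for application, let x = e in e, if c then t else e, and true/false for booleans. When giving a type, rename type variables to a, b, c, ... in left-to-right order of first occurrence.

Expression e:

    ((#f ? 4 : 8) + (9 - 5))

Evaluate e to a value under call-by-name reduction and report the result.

Answer: 12

Working:
step 0: ((if false then 4 else 8) + (9 - 5))
step 1: [if@0] (8 + (9 - 5))
step 2: [delta@1] (8 + 4)
step 3: [delta@root] 12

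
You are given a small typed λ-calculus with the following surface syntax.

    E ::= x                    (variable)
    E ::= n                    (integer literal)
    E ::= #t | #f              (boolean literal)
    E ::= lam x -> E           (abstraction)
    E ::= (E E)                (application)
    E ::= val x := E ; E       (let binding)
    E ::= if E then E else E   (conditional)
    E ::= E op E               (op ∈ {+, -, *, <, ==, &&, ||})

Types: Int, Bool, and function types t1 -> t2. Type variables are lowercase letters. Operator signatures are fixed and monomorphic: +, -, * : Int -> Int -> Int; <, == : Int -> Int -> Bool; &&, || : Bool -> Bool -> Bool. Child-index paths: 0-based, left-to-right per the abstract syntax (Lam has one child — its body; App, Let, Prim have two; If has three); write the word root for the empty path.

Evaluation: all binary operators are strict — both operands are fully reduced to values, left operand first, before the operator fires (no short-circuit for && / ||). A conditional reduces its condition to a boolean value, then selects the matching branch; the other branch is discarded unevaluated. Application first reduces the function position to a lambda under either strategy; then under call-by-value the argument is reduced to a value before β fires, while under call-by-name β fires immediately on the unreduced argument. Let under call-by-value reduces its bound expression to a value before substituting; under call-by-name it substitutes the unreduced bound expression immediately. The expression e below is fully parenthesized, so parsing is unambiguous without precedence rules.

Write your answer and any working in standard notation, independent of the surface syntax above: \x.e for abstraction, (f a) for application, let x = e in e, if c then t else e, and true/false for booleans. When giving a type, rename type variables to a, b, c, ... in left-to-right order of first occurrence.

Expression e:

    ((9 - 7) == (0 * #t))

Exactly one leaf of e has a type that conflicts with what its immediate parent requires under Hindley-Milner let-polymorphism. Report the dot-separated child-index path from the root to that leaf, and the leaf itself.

Derivation:
  unify Int ~ Int
  unify Int ~ Int
  unify Int ~ Int
  unify Int ~ Int
  unify Bool ~ Int
  FAIL: mismatch Bool ~ Int

Answer: 1.1 : true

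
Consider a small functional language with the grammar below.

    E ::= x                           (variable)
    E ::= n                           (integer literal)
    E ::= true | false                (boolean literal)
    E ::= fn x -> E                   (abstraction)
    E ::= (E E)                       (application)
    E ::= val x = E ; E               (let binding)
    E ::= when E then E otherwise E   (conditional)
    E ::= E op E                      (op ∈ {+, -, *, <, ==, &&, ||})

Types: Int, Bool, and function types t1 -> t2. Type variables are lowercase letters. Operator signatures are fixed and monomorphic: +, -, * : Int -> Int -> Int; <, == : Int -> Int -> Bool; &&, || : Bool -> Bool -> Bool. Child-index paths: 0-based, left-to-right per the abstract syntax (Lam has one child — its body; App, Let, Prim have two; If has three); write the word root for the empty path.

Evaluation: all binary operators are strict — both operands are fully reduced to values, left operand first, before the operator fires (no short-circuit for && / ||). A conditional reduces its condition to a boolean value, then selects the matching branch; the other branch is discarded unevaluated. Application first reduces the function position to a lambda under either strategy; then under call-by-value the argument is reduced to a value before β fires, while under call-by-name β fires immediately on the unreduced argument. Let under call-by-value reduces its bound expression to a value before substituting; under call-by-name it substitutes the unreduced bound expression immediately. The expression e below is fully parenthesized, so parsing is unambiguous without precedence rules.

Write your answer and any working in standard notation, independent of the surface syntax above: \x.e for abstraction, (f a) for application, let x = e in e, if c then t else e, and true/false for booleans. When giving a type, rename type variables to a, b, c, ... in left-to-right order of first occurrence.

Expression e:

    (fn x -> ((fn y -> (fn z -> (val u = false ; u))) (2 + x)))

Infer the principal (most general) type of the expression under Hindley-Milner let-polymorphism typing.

Working:
let u : Bool
u : Bool
\z._ : c -> Bool
\y._ : b -> c -> Bool
  unify Int ~ Int
x : a
  unify a ~ Int
  unify b -> c -> Bool ~ Int -> d
  unify b ~ Int
  unify c -> Bool ~ d
_ _ : c -> Bool
\x._ : Int -> c -> Bool

Answer: Int -> a -> Bool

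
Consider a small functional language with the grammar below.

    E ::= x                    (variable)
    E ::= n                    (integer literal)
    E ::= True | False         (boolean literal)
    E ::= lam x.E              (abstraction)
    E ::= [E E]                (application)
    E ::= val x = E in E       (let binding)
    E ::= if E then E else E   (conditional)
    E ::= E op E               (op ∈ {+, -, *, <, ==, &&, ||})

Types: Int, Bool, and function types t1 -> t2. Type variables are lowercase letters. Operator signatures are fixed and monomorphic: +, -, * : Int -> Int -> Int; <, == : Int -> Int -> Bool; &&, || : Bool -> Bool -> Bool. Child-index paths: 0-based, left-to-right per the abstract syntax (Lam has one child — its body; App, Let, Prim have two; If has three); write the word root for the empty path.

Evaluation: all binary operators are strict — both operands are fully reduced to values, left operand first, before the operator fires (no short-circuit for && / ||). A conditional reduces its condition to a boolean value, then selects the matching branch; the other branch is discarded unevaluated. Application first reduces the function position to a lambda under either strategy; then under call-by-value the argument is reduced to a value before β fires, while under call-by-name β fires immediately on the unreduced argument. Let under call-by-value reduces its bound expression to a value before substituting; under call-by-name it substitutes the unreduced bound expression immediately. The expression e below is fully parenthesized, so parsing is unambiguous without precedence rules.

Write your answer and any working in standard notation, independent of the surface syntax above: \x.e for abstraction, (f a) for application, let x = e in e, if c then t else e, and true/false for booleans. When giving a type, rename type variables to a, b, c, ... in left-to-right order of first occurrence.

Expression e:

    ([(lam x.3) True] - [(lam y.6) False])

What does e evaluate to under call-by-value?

Answer: -3

Working:
step 0: (((\x.3) true) - ((\y.6) false))
step 1: [beta@0] (3 - ((\y.6) false))
step 2: [beta@1] (3 - 6)
step 3: [delta@root] -3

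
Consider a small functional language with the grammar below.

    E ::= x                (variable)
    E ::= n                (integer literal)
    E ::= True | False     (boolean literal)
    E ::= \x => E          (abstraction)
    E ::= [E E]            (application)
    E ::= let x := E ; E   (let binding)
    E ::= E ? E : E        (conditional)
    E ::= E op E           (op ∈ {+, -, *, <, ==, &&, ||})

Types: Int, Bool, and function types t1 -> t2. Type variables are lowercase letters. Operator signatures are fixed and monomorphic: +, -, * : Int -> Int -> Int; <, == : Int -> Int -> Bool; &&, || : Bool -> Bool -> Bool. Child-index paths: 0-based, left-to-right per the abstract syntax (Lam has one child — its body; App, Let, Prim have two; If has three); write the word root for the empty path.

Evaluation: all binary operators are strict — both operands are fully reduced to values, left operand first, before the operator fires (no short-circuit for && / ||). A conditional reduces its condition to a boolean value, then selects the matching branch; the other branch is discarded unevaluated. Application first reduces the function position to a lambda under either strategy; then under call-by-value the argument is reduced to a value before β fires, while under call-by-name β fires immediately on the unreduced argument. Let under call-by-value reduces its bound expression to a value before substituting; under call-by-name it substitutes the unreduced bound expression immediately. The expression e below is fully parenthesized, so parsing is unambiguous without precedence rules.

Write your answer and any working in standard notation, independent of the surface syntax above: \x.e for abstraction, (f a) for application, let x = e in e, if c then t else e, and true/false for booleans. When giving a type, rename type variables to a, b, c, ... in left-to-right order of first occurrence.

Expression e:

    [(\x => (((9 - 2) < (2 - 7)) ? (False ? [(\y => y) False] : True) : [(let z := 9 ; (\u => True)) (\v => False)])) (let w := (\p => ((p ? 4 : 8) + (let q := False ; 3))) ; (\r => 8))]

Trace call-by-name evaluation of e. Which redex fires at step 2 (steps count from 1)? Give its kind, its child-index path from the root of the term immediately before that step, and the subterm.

Answer: delta at 0.0 : (9 - 2)

Working:
step 0: ((\x.(if ((9 - 2) < (2 - 7)) then (if false then ((\y.y) false) else true) else ((let z = 9 in (\u.true)) (\v.false)))) (let w = (\p.((if p then 4 else 8) + (let q = false in 3))) in (\r.8)))
step 1: [beta@root] (if ((9 - 2) < (2 - 7)) then (if false then ((\y.y) false) else true) else ((let z = 9 in (\u.true)) (\v.false)))
step 2: [delta@0.0] (if (7 < (2 - 7)) then (if false then ((\y.y) false) else true) else ((let z = 9 in (\u.true)) (\v.false)))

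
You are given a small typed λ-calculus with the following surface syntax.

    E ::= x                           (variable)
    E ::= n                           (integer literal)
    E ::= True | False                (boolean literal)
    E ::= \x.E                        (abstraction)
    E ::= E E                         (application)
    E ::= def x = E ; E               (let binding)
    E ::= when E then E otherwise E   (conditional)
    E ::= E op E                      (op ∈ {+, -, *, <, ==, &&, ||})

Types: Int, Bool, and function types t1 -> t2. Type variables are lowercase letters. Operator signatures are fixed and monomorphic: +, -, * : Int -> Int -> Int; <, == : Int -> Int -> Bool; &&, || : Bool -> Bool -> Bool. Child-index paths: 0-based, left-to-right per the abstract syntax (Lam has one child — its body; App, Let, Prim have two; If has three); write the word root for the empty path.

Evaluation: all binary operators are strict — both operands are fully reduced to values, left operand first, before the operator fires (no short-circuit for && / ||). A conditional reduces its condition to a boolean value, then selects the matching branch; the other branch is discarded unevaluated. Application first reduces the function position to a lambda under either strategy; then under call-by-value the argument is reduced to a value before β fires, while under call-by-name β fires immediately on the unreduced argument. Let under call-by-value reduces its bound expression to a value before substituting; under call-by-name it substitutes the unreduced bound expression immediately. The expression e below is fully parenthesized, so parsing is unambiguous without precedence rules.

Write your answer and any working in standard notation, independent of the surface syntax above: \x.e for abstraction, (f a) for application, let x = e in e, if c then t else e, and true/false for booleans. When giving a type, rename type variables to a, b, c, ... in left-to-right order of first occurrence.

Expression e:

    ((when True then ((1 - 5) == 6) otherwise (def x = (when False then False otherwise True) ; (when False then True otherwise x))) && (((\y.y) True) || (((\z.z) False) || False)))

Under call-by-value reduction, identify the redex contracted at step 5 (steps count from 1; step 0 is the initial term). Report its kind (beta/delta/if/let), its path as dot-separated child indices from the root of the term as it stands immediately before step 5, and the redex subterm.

Answer: beta at 1.1.0 : ((\z.z) false)

Trace:
step 0: ((if true then ((1 - 5) == 6) else (let x = (if false then false else true) in (if false then true else x))) && (((\y.y) true) || (((\z.z) false) || false)))
step 1: [if@0] (((1 - 5) == 6) && (((\y.y) true) || (((\z.z) false) || false)))
step 2: [delta@0.0] ((-4 == 6) && (((\y.y) true) || (((\z.z) false) || false)))
step 3: [delta@0] (false && (((\y.y) true) || (((\z.z) false) || false)))
step 4: [beta@1.0] (false && (true || (((\z.z) false) || false)))
step 5: [beta@1.1.0] (false && (true || (false || false)))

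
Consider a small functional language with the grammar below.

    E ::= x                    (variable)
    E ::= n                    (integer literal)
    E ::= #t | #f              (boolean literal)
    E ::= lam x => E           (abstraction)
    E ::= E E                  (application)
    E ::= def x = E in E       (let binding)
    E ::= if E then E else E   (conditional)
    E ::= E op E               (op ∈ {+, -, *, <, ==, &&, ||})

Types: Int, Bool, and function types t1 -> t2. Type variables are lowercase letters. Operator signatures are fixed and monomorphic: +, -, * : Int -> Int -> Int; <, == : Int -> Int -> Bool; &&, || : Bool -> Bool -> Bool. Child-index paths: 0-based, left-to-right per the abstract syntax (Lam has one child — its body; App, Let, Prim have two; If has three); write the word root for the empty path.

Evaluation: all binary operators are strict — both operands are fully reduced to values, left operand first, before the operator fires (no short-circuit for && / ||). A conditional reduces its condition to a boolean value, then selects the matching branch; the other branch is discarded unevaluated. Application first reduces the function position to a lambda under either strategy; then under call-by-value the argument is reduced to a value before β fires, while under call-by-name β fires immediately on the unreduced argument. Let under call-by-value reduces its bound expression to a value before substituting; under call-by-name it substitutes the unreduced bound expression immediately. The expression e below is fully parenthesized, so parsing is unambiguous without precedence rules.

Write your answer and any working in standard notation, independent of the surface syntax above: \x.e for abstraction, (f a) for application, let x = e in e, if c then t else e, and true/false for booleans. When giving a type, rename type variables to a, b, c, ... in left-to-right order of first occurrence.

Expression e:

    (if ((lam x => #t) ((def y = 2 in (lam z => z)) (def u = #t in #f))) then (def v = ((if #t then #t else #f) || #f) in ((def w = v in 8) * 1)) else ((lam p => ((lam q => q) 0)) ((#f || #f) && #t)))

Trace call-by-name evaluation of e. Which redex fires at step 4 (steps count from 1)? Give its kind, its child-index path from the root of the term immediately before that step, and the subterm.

Answer: let at 0 : (let w = ((if true then true else false) || false) in 8)

Trace:
step 0: (if ((\x.true) ((let y = 2 in (\z.z)) (let u = true in false))) then (let v = ((if true then true else false) || false) in ((let w = v in 8) * 1)) else ((\p.((\q.q) 0)) ((false || false) && true)))
step 1: [beta@0] (if true then (let v = ((if true then true else false) || false) in ((let w = v in 8) * 1)) else ((\p.((\q.q) 0)) ((false || false) && true)))
step 2: [if@root] (let v = ((if true then true else false) || false) in ((let w = v in 8) * 1))
step 3: [let@root] ((let w = ((if true then true else false) || false) in 8) * 1)
step 4: [let@0] (8 * 1)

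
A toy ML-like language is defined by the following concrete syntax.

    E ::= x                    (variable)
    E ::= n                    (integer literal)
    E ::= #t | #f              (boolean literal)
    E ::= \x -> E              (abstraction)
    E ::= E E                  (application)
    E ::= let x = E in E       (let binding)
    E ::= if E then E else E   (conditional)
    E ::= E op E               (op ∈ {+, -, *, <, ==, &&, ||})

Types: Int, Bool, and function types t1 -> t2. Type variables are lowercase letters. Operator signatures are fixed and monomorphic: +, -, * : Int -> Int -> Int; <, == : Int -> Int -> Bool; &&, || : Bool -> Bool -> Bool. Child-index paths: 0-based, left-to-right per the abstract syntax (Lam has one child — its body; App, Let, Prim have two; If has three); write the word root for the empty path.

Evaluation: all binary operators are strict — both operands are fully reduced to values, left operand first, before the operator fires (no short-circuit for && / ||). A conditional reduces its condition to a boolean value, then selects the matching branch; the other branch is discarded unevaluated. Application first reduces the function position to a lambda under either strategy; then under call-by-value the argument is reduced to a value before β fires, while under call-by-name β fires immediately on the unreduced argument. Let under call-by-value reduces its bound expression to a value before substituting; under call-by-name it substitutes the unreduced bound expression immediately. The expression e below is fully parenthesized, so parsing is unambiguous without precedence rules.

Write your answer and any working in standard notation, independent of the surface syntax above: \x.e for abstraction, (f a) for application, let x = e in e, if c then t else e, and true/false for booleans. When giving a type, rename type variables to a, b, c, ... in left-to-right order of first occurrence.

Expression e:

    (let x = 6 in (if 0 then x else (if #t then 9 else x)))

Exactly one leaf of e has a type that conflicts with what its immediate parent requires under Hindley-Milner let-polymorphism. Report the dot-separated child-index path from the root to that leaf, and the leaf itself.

Derivation:
let x : Int
  unify Int ~ Bool
  FAIL: mismatch Int ~ Bool

Answer: 1.0 : 0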